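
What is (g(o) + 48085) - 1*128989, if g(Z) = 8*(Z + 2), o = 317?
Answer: -78352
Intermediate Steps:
g(Z) = 16 + 8*Z (g(Z) = 8*(2 + Z) = 16 + 8*Z)
(g(o) + 48085) - 1*128989 = ((16 + 8*317) + 48085) - 1*128989 = ((16 + 2536) + 48085) - 128989 = (2552 + 48085) - 128989 = 50637 - 128989 = -78352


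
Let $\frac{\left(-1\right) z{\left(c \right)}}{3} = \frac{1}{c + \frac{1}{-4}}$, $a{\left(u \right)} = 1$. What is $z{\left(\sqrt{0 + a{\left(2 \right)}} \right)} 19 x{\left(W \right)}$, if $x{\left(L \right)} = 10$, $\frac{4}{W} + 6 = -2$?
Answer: $-760$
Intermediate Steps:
$W = - \frac{1}{2}$ ($W = \frac{4}{-6 - 2} = \frac{4}{-8} = 4 \left(- \frac{1}{8}\right) = - \frac{1}{2} \approx -0.5$)
$z{\left(c \right)} = - \frac{3}{- \frac{1}{4} + c}$ ($z{\left(c \right)} = - \frac{3}{c + \frac{1}{-4}} = - \frac{3}{c - \frac{1}{4}} = - \frac{3}{- \frac{1}{4} + c}$)
$z{\left(\sqrt{0 + a{\left(2 \right)}} \right)} 19 x{\left(W \right)} = - \frac{12}{-1 + 4 \sqrt{0 + 1}} \cdot 19 \cdot 10 = - \frac{12}{-1 + 4 \sqrt{1}} \cdot 19 \cdot 10 = - \frac{12}{-1 + 4 \cdot 1} \cdot 19 \cdot 10 = - \frac{12}{-1 + 4} \cdot 19 \cdot 10 = - \frac{12}{3} \cdot 19 \cdot 10 = \left(-12\right) \frac{1}{3} \cdot 19 \cdot 10 = \left(-4\right) 19 \cdot 10 = \left(-76\right) 10 = -760$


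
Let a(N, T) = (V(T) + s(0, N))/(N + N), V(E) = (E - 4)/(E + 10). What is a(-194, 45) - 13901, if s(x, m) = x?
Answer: -296647381/21340 ≈ -13901.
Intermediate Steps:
V(E) = (-4 + E)/(10 + E)
a(N, T) = (-4 + T)/(2*N*(10 + T)) (a(N, T) = ((-4 + T)/(10 + T) + 0)/(N + N) = ((-4 + T)/(10 + T))/((2*N)) = ((-4 + T)/(10 + T))*(1/(2*N)) = (-4 + T)/(2*N*(10 + T)))
a(-194, 45) - 13901 = (½)*(-4 + 45)/(-194*(10 + 45)) - 13901 = (½)*(-1/194)*41/55 - 13901 = (½)*(-1/194)*(1/55)*41 - 13901 = -41/21340 - 13901 = -296647381/21340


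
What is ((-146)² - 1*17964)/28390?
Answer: 1676/14195 ≈ 0.11807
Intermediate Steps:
((-146)² - 1*17964)/28390 = (21316 - 17964)*(1/28390) = 3352*(1/28390) = 1676/14195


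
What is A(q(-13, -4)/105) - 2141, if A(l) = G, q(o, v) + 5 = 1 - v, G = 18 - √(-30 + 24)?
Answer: -2123 - I*√6 ≈ -2123.0 - 2.4495*I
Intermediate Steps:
G = 18 - I*√6 (G = 18 - √(-6) = 18 - I*√6 ≈ 18.0 - 2.4495*I)
q(o, v) = -4 - v (q(o, v) = -5 + (1 - v) = -4 - v)
A(l) = 18 - I*√6
A(q(-13, -4)/105) - 2141 = (18 - I*√6) - 2141 = -2123 - I*√6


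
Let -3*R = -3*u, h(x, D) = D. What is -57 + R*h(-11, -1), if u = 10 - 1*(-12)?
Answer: -79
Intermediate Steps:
u = 22 (u = 10 + 12 = 22)
R = 22 (R = -(-1)*22 = -⅓*(-66) = 22)
-57 + R*h(-11, -1) = -57 + 22*(-1) = -57 - 22 = -79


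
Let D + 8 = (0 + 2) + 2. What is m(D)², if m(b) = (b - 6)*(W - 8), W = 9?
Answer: 100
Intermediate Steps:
D = -4 (D = -8 + ((0 + 2) + 2) = -8 + (2 + 2) = -8 + 4 = -4)
m(b) = -6 + b (m(b) = (b - 6)*(9 - 8) = (-6 + b)*1 = -6 + b)
m(D)² = (-6 - 4)² = (-10)² = 100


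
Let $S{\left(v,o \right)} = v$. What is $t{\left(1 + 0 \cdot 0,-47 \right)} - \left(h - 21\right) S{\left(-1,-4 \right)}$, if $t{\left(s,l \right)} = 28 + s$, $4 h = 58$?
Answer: $\frac{45}{2} \approx 22.5$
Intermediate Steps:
$h = \frac{29}{2}$ ($h = \frac{1}{4} \cdot 58 = \frac{29}{2} \approx 14.5$)
$t{\left(1 + 0 \cdot 0,-47 \right)} - \left(h - 21\right) S{\left(-1,-4 \right)} = \left(28 + \left(1 + 0 \cdot 0\right)\right) - \left(\frac{29}{2} - 21\right) \left(-1\right) = \left(28 + \left(1 + 0\right)\right) - \left(- \frac{13}{2}\right) \left(-1\right) = \left(28 + 1\right) - \frac{13}{2} = 29 - \frac{13}{2} = \frac{45}{2}$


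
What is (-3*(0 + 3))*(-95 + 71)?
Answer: 216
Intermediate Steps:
(-3*(0 + 3))*(-95 + 71) = -3*3*(-24) = -9*(-24) = 216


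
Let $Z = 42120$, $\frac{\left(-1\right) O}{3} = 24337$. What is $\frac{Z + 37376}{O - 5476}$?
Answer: $- \frac{79496}{78487} \approx -1.0129$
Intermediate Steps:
$O = -73011$ ($O = \left(-3\right) 24337 = -73011$)
$\frac{Z + 37376}{O - 5476} = \frac{42120 + 37376}{-73011 - 5476} = \frac{79496}{-78487} = 79496 \left(- \frac{1}{78487}\right) = - \frac{79496}{78487}$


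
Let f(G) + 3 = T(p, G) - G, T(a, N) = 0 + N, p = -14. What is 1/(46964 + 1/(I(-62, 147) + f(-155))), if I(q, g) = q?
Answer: 65/3052659 ≈ 2.1293e-5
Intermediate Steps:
T(a, N) = N
f(G) = -3 (f(G) = -3 + (G - G) = -3 + 0 = -3)
1/(46964 + 1/(I(-62, 147) + f(-155))) = 1/(46964 + 1/(-62 - 3)) = 1/(46964 + 1/(-65)) = 1/(46964 - 1/65) = 1/(3052659/65) = 65/3052659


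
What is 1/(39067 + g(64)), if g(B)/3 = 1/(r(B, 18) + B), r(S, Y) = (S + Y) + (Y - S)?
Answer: 100/3906703 ≈ 2.5597e-5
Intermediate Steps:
r(S, Y) = 2*Y
g(B) = 3/(36 + B) (g(B) = 3/(2*18 + B) = 3/(36 + B))
1/(39067 + g(64)) = 1/(39067 + 3/(36 + 64)) = 1/(39067 + 3/100) = 1/(3906703/100) = 100/3906703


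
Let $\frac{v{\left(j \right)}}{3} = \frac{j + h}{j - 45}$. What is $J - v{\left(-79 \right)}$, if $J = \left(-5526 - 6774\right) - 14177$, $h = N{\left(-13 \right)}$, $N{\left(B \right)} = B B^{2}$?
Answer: $- \frac{822494}{31} \approx -26532.0$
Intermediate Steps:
$N{\left(B \right)} = B^{3}$
$h = -2197$ ($h = \left(-13\right)^{3} = -2197$)
$v{\left(j \right)} = \frac{3 \left(-2197 + j\right)}{-45 + j}$ ($v{\left(j \right)} = 3 \frac{j - 2197}{j - 45} = 3 \frac{-2197 + j}{-45 + j} = \frac{3 \left(-2197 + j\right)}{-45 + j}$)
$J = -26477$ ($J = -12300 - 14177 = -26477$)
$J - v{\left(-79 \right)} = -26477 - \frac{3 \left(-2197 - 79\right)}{-45 - 79} = -26477 - 3 \frac{1}{-124} \left(-2276\right) = -26477 - 3 \left(- \frac{1}{124}\right) \left(-2276\right) = -26477 - \frac{1707}{31} = - \frac{822494}{31}$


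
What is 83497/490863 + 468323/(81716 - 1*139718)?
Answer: -25004382195/3163448414 ≈ -7.9042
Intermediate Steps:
83497/490863 + 468323/(81716 - 1*139718) = 83497*(1/490863) + 468323/(81716 - 139718) = 83497/490863 + 468323/(-58002) = 83497/490863 + 468323*(-1/58002) = 83497/490863 - 468323/58002 = -25004382195/3163448414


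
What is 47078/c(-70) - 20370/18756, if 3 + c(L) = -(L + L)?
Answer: 146700713/428262 ≈ 342.55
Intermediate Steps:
c(L) = -3 - 2*L (c(L) = -3 - (L + L) = -3 - 2*L)
47078/c(-70) - 20370/18756 = 47078/(-3 - 2*(-70)) - 20370/18756 = 47078/(-3 + 140) - 20370*1/18756 = 47078/137 - 3395/3126 = 146700713/428262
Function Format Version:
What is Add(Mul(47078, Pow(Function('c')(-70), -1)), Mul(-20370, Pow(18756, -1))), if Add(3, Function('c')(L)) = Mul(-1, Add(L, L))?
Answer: Rational(146700713, 428262) ≈ 342.55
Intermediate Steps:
Function('c')(L) = Add(-3, Mul(-2, L)) (Function('c')(L) = Add(-3, Mul(-1, Add(L, L))) = Add(-3, Mul(-1, Mul(2, L))) = Add(-3, Mul(-2, L)))
Add(Mul(47078, Pow(Function('c')(-70), -1)), Mul(-20370, Pow(18756, -1))) = Add(Mul(47078, Pow(Add(-3, Mul(-2, -70)), -1)), Mul(-20370, Pow(18756, -1))) = Add(Mul(47078, Pow(Add(-3, 140), -1)), Mul(-20370, Rational(1, 18756))) = Add(Mul(47078, Pow(137, -1)), Rational(-3395, 3126)) = Add(Mul(47078, Rational(1, 137)), Rational(-3395, 3126)) = Add(Rational(47078, 137), Rational(-3395, 3126)) = Rational(146700713, 428262)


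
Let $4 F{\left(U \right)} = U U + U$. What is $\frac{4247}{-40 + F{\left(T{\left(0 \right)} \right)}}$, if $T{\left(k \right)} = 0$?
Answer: $- \frac{4247}{40} \approx -106.18$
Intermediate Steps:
$F{\left(U \right)} = \frac{U}{4} + \frac{U^{2}}{4}$ ($F{\left(U \right)} = \frac{U U + U}{4} = \frac{U^{2} + U}{4} = \frac{U + U^{2}}{4} = \frac{U}{4} + \frac{U^{2}}{4}$)
$\frac{4247}{-40 + F{\left(T{\left(0 \right)} \right)}} = \frac{4247}{-40 + \frac{1}{4} \cdot 0 \left(1 + 0\right)} = \frac{4247}{-40 + \frac{1}{4} \cdot 0 \cdot 1} = \frac{4247}{-40 + 0} = \frac{4247}{-40} = 4247 \left(- \frac{1}{40}\right) = - \frac{4247}{40}$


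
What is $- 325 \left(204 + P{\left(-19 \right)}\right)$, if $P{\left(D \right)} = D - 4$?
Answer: $-58825$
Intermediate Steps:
$P{\left(D \right)} = -4 + D$ ($P{\left(D \right)} = D - 4 = -4 + D$)
$- 325 \left(204 + P{\left(-19 \right)}\right) = - 325 \left(204 - 23\right) = \left(-325\right) 181 = -58825$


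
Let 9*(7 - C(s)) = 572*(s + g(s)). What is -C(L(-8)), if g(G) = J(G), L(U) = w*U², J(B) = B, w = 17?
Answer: 1244609/9 ≈ 1.3829e+5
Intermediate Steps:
L(U) = 17*U²
g(G) = G
C(s) = 7 - 1144*s/9 (C(s) = 7 - 572*(s + s)/9 = 7 - 572*2*s/9 = 7 - 1144*s/9)
-C(L(-8)) = -(7 - 19448*(-8)²/9) = -(7 - 19448*64/9) = -(7 - 1144/9*1088) = -(7 - 1244672/9) = -1*(-1244609/9) = 1244609/9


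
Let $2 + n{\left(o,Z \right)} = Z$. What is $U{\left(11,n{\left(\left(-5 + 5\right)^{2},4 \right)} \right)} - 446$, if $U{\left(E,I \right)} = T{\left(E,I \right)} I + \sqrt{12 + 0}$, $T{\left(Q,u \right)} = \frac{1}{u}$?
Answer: $-445 + 2 \sqrt{3} \approx -441.54$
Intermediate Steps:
$n{\left(o,Z \right)} = -2 + Z$
$U{\left(E,I \right)} = 1 + 2 \sqrt{3}$ ($U{\left(E,I \right)} = \frac{I}{I} + \sqrt{12 + 0} = 1 + \sqrt{12} = 1 + 2 \sqrt{3}$)
$U{\left(11,n{\left(\left(-5 + 5\right)^{2},4 \right)} \right)} - 446 = \left(1 + 2 \sqrt{3}\right) - 446 = -445 + 2 \sqrt{3}$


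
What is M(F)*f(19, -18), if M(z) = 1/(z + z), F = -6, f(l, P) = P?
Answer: 3/2 ≈ 1.5000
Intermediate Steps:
M(z) = 1/(2*z)
M(F)*f(19, -18) = ((½)/(-6))*(-18) = ((½)*(-⅙))*(-18) = -1/12*(-18) = 3/2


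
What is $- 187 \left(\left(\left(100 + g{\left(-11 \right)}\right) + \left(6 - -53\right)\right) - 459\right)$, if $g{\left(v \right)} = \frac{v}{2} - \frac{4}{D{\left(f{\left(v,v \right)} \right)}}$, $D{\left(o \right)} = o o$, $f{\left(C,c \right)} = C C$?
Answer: $\frac{152076203}{2662} \approx 57129.0$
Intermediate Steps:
$f{\left(C,c \right)} = C^{2}$
$D{\left(o \right)} = o^{2}$
$g{\left(v \right)} = \frac{v}{2} - \frac{4}{v^{4}}$ ($g{\left(v \right)} = \frac{v}{2} - \frac{4}{\left(v^{2}\right)^{2}} = v \frac{1}{2} - \frac{4}{v^{4}} = \frac{v}{2} - \frac{4}{v^{4}}$)
$- 187 \left(\left(\left(100 + g{\left(-11 \right)}\right) + \left(6 - -53\right)\right) - 459\right) = - 187 \left(\left(\left(100 + \left(\frac{1}{2} \left(-11\right) - \frac{4}{14641}\right)\right) + \left(6 - -53\right)\right) - 459\right) = - 187 \left(\left(\left(100 - \frac{161059}{29282}\right) + \left(6 + 53\right)\right) - 459\right) = - 187 \left(\left(\left(100 - \frac{161059}{29282}\right) + 59\right) - 459\right) = - 187 \left(\left(\frac{2767141}{29282} + 59\right) - 459\right) = - 187 \left(\frac{4494779}{29282} - 459\right) = \left(-187\right) \left(- \frac{8945659}{29282}\right) = \frac{152076203}{2662}$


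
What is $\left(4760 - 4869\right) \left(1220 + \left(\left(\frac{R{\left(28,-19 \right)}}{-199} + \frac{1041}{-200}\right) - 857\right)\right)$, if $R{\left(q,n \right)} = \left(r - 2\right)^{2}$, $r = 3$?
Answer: $- \frac{1552164469}{39800} \approx -38999.0$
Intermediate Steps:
$R{\left(q,n \right)} = 1$ ($R{\left(q,n \right)} = \left(3 - 2\right)^{2} = 1^{2} = 1$)
$\left(4760 - 4869\right) \left(1220 + \left(\left(\frac{R{\left(28,-19 \right)}}{-199} + \frac{1041}{-200}\right) - 857\right)\right) = \left(4760 - 4869\right) \left(1220 + \left(\left(1 \frac{1}{-199} + \frac{1041}{-200}\right) - 857\right)\right) = - 109 \left(1220 + \left(\left(1 \left(- \frac{1}{199}\right) + 1041 \left(- \frac{1}{200}\right)\right) - 857\right)\right) = - 109 \left(1220 - \frac{34315959}{39800}\right) = \left(-109\right) \frac{14240041}{39800} = - \frac{1552164469}{39800}$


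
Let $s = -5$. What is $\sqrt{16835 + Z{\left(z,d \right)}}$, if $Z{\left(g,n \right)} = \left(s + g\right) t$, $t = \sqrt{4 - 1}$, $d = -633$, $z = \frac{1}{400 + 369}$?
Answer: $\frac{\sqrt{9955562435 - 2956036 \sqrt{3}}}{769} \approx 129.72$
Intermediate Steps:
$z = \frac{1}{769} \approx 0.0013004$
$t = \sqrt{3} \approx 1.732$
$Z{\left(g,n \right)} = \sqrt{3} \left(-5 + g\right)$ ($Z{\left(g,n \right)} = \left(-5 + g\right) \sqrt{3} = \sqrt{3} \left(-5 + g\right)$)
$\sqrt{16835 + Z{\left(z,d \right)}} = \sqrt{16835 + \sqrt{3} \left(-5 + \frac{1}{769}\right)} = \sqrt{16835 + \sqrt{3} \left(- \frac{3844}{769}\right)} = \sqrt{16835 - \frac{3844 \sqrt{3}}{769}}$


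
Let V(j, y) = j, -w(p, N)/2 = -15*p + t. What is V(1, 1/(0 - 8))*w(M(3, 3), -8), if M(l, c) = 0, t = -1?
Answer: 2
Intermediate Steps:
w(p, N) = 2 + 30*p (w(p, N) = -2*(-15*p - 1) = -2*(-1 - 15*p) = 2 + 30*p)
V(1, 1/(0 - 8))*w(M(3, 3), -8) = 1*(2 + 30*0) = 1*(2 + 0) = 1*2 = 2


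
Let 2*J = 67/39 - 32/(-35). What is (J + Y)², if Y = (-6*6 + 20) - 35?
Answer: 18397395769/7452900 ≈ 2468.5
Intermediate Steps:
J = 3593/2730 (J = (67/39 - 32/(-35))/2 = (67*(1/39) - 32*(-1/35))/2 = (67/39 + 32/35)/2 = (½)*(3593/1365) = 3593/2730 ≈ 1.3161)
Y = -51 (Y = (-36 + 20) - 35 = -16 - 35 = -51)
(J + Y)² = (3593/2730 - 51)² = (-135637/2730)² = 18397395769/7452900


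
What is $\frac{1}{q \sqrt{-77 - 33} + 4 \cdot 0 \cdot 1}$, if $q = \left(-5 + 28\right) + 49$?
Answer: $- \frac{i \sqrt{110}}{7920} \approx - 0.0013243 i$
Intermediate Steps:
$q = 72$ ($q = 23 + 49 = 72$)
$\frac{1}{q \sqrt{-77 - 33} + 4 \cdot 0 \cdot 1} = \frac{1}{72 \sqrt{-77 - 33} + 4 \cdot 0 \cdot 1} = \frac{1}{72 \sqrt{-110} + 0 \cdot 1} = \frac{1}{72 i \sqrt{110} + 0} = \frac{1}{72 i \sqrt{110}} = - \frac{i \sqrt{110}}{7920}$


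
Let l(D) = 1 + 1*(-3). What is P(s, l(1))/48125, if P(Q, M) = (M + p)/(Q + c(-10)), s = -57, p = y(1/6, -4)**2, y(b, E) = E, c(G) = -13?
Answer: -1/240625 ≈ -4.1558e-6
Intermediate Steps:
p = 16 (p = (-4)**2 = 16)
l(D) = -2 (l(D) = 1 - 3 = -2)
P(Q, M) = (16 + M)/(-13 + Q) (P(Q, M) = (M + 16)/(Q - 13) = (16 + M)/(-13 + Q))
P(s, l(1))/48125 = ((16 - 2)/(-13 - 57))/48125 = (14/(-70))*(1/48125) = -1/70*14*(1/48125) = -1/5*1/48125 = -1/240625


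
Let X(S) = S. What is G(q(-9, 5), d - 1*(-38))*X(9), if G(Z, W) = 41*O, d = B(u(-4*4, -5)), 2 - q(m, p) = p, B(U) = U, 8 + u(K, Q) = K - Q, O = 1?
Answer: 369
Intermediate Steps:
u(K, Q) = -8 + K - Q (u(K, Q) = -8 + (K - Q) = -8 + K - Q)
q(m, p) = 2 - p
d = -19 (d = -8 - 4*4 - 1*(-5) = -8 - 16 + 5 = -19)
G(Z, W) = 41 (G(Z, W) = 41*1 = 41)
G(q(-9, 5), d - 1*(-38))*X(9) = 41*9 = 369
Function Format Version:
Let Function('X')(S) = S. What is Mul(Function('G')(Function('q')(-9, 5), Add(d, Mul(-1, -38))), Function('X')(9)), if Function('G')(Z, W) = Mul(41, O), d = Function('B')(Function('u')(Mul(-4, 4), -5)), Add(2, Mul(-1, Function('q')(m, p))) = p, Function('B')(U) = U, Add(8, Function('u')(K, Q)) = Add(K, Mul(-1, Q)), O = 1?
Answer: 369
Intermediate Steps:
Function('u')(K, Q) = Add(-8, K, Mul(-1, Q)) (Function('u')(K, Q) = Add(-8, Add(K, Mul(-1, Q))) = Add(-8, K, Mul(-1, Q)))
Function('q')(m, p) = Add(2, Mul(-1, p))
d = -19 (d = Add(-8, Mul(-4, 4), Mul(-1, -5)) = Add(-8, -16, 5) = -19)
Function('G')(Z, W) = 41 (Function('G')(Z, W) = Mul(41, 1) = 41)
Mul(Function('G')(Function('q')(-9, 5), Add(d, Mul(-1, -38))), Function('X')(9)) = Mul(41, 9) = 369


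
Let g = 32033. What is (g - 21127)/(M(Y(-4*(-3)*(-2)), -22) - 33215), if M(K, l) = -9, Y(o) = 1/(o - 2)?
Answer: -5453/16612 ≈ -0.32826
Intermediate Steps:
Y(o) = 1/(-2 + o)
(g - 21127)/(M(Y(-4*(-3)*(-2)), -22) - 33215) = (32033 - 21127)/(-9 - 33215) = 10906/(-33224) = 10906*(-1/33224) = -5453/16612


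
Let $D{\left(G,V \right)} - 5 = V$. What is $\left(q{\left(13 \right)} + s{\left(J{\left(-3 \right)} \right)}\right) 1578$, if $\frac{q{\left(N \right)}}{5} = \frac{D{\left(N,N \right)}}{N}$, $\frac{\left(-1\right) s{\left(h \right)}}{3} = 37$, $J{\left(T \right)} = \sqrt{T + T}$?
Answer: $- \frac{2135034}{13} \approx -1.6423 \cdot 10^{5}$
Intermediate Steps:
$J{\left(T \right)} = \sqrt{2} \sqrt{T}$ ($J{\left(T \right)} = \sqrt{2 T} = \sqrt{2} \sqrt{T}$)
$D{\left(G,V \right)} = 5 + V$
$s{\left(h \right)} = -111$ ($s{\left(h \right)} = \left(-3\right) 37 = -111$)
$q{\left(N \right)} = \frac{5 \left(5 + N\right)}{N}$ ($q{\left(N \right)} = 5 \frac{5 + N}{N} = \frac{5 \left(5 + N\right)}{N}$)
$\left(q{\left(13 \right)} + s{\left(J{\left(-3 \right)} \right)}\right) 1578 = \left(\left(5 + \frac{25}{13}\right) - 111\right) 1578 = \left(\frac{90}{13} - 111\right) 1578 = \left(- \frac{1353}{13}\right) 1578 = - \frac{2135034}{13}$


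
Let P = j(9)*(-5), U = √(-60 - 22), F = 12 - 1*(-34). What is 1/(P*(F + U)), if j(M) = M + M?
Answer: I/(90*(√82 - 46*I)) ≈ -0.00023253 + 4.5776e-5*I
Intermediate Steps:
j(M) = 2*M
F = 46 (F = 12 + 34 = 46)
U = I*√82 (U = √(-82) = I*√82 ≈ 9.0554*I)
P = -90 (P = (2*9)*(-5) = 18*(-5) = -90)
1/(P*(F + U)) = 1/(-90*(46 + I*√82)) = 1/(-4140 - 90*I*√82)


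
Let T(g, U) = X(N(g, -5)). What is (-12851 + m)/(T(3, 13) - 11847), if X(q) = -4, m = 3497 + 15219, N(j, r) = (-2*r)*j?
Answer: -5865/11851 ≈ -0.49489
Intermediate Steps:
N(j, r) = -2*j*r
m = 18716
T(g, U) = -4
(-12851 + m)/(T(3, 13) - 11847) = (-12851 + 18716)/(-4 - 11847) = 5865/(-11851) = 5865*(-1/11851) = -5865/11851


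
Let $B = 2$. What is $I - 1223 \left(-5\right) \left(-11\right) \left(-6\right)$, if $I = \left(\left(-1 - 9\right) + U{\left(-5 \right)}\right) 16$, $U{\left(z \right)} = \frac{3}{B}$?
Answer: $403454$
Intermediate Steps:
$U{\left(z \right)} = \frac{3}{2}$
$I = -136$ ($I = \left(\left(-1 - 9\right) + \frac{3}{2}\right) 16 = \left(-10 + \frac{3}{2}\right) 16 = \left(- \frac{17}{2}\right) 16 = -136$)
$I - 1223 \left(-5\right) \left(-11\right) \left(-6\right) = -136 - 1223 \left(-5\right) \left(-11\right) \left(-6\right) = -136 - 1223 \cdot 55 \left(-6\right) = -136 - -403590 = -136 + 403590 = 403454$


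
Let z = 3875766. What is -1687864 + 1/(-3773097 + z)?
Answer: -173291309015/102669 ≈ -1.6879e+6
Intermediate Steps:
-1687864 + 1/(-3773097 + z) = -1687864 + 1/(-3773097 + 3875766) = -1687864 + 1/102669 = -173291309015/102669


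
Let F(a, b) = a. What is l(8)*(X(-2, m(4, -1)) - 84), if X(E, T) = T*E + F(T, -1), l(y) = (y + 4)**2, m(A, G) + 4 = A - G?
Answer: -12240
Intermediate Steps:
m(A, G) = -4 + A - G (m(A, G) = -4 + (A - G) = -4 + A - G)
l(y) = (4 + y)**2
X(E, T) = T + E*T (X(E, T) = T*E + T = E*T + T = T + E*T)
l(8)*(X(-2, m(4, -1)) - 84) = (4 + 8)**2*((-4 + 4 - 1*(-1))*(1 - 2) - 84) = 12**2*((-4 + 4 + 1)*(-1) - 84) = 144*(1*(-1) - 84) = 144*(-1 - 84) = 144*(-85) = -12240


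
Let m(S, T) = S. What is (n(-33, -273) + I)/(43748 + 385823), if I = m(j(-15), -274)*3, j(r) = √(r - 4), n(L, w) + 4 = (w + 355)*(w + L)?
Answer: -25096/429571 + 3*I*√19/429571 ≈ -0.058421 + 3.0441e-5*I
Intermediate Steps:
n(L, w) = -4 + (355 + w)*(L + w) (n(L, w) = -4 + (w + 355)*(w + L) = -4 + (355 + w)*(L + w))
j(r) = √(-4 + r)
I = 3*I*√19 (I = √(-4 - 15)*3 = √(-19)*3 = (I*√19)*3 = 3*I*√19 ≈ 13.077*I)
(n(-33, -273) + I)/(43748 + 385823) = ((-4 + (-273)² + 355*(-33) + 355*(-273) - 33*(-273)) + 3*I*√19)/(43748 + 385823) = ((-4 + 74529 - 11715 - 96915 + 9009) + 3*I*√19)/429571 = (-25096 + 3*I*√19)*(1/429571) = -25096/429571 + 3*I*√19/429571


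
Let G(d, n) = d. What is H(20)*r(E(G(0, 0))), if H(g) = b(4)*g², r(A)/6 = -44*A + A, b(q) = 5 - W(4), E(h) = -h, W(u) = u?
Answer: 0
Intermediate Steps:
b(q) = 1 (b(q) = 5 - 1*4 = 5 - 4 = 1)
r(A) = -258*A (r(A) = 6*(-44*A + A) = 6*(-43*A) = -258*A)
H(g) = g² (H(g) = 1*g² = g²)
H(20)*r(E(G(0, 0))) = 20²*(-(-258)*0) = 400*(-258*0) = 400*0 = 0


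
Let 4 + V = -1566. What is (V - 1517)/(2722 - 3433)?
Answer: 343/79 ≈ 4.3418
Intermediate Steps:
V = -1570 (V = -4 - 1566 = -1570)
(V - 1517)/(2722 - 3433) = (-1570 - 1517)/(2722 - 3433) = -3087/(-711) = -3087*(-1/711) = 343/79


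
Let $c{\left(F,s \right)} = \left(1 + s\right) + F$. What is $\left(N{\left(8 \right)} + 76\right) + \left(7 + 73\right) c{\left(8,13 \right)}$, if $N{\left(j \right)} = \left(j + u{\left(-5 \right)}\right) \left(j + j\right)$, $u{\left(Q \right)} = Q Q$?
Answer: $2364$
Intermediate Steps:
$u{\left(Q \right)} = Q^{2}$
$c{\left(F,s \right)} = 1 + F + s$
$N{\left(j \right)} = 2 j \left(25 + j\right)$ ($N{\left(j \right)} = \left(j + \left(-5\right)^{2}\right) \left(j + j\right) = \left(j + 25\right) 2 j = \left(25 + j\right) 2 j = 2 j \left(25 + j\right)$)
$\left(N{\left(8 \right)} + 76\right) + \left(7 + 73\right) c{\left(8,13 \right)} = \left(2 \cdot 8 \left(25 + 8\right) + 76\right) + \left(7 + 73\right) \left(1 + 8 + 13\right) = \left(2 \cdot 8 \cdot 33 + 76\right) + 80 \cdot 22 = \left(528 + 76\right) + 1760 = 604 + 1760 = 2364$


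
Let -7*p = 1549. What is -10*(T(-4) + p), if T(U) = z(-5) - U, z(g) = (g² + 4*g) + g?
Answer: 15210/7 ≈ 2172.9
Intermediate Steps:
p = -1549/7 (p = -⅐*1549 = -1549/7 ≈ -221.29)
z(g) = g² + 5*g
T(U) = -U (T(U) = -5*(5 - 5) - U = -5*0 - U = 0 - U = -U)
-10*(T(-4) + p) = -10*(-1*(-4) - 1549/7) = -10*(4 - 1549/7) = -10*(-1521/7) = 15210/7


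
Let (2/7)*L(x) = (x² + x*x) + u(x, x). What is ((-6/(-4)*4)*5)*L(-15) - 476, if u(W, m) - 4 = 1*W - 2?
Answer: 45409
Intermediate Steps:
u(W, m) = 2 + W (u(W, m) = 4 + (1*W - 2) = 4 + (W - 2) = 4 + (-2 + W) = 2 + W)
L(x) = 7 + 7*x² + 7*x/2 (L(x) = 7*((x² + x*x) + (2 + x))/2 = 7*((x² + x²) + (2 + x))/2 = 7*(2*x² + (2 + x))/2 = 7*(2 + x + 2*x²)/2 = 7 + 7*x² + 7*x/2)
((-6/(-4)*4)*5)*L(-15) - 476 = ((-6/(-4)*4)*5)*(7 + 7*(-15)² + (7/2)*(-15)) - 476 = ((-6*(-¼)*4)*5)*(7 + 7*225 - 105/2) - 476 = (((3/2)*4)*5)*(7 + 1575 - 105/2) - 476 = (6*5)*(3059/2) - 476 = 30*(3059/2) - 476 = 45885 - 476 = 45409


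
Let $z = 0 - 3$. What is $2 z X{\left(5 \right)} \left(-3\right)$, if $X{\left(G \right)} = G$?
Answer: $90$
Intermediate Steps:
$z = -3$
$2 z X{\left(5 \right)} \left(-3\right) = 2 \left(-3\right) 5 \left(-3\right) = \left(-6\right) 5 \left(-3\right) = \left(-30\right) \left(-3\right) = 90$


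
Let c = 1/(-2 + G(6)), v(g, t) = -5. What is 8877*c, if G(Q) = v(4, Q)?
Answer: -8877/7 ≈ -1268.1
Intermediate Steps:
G(Q) = -5
c = -⅐ (c = 1/(-2 - 5) = 1/(-7) = -⅐ ≈ -0.14286)
8877*c = 8877*(-⅐) = -8877/7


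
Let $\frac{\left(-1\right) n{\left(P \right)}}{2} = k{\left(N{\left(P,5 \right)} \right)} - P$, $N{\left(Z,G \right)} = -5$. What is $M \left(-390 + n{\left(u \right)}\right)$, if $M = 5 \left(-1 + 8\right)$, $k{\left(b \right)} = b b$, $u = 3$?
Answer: $-15190$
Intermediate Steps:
$k{\left(b \right)} = b^{2}$
$M = 35$ ($M = 5 \cdot 7 = 35$)
$n{\left(P \right)} = -50 + 2 P$ ($n{\left(P \right)} = - 2 \left(\left(-5\right)^{2} - P\right) = - 2 \left(25 - P\right) = -50 + 2 P$)
$M \left(-390 + n{\left(u \right)}\right) = 35 \left(-390 + \left(-50 + 2 \cdot 3\right)\right) = 35 \left(-390 + \left(-50 + 6\right)\right) = 35 \left(-390 - 44\right) = 35 \left(-434\right) = -15190$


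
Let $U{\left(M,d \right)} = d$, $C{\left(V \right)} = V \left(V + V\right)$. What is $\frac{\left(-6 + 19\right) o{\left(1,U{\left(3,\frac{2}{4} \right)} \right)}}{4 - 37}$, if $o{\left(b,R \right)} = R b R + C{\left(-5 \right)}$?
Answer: $- \frac{871}{44} \approx -19.795$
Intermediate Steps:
$C{\left(V \right)} = 2 V^{2}$ ($C{\left(V \right)} = V 2 V = 2 V^{2}$)
$o{\left(b,R \right)} = 50 + b R^{2}$ ($o{\left(b,R \right)} = R b R + 2 \left(-5\right)^{2} = b R^{2} + 2 \cdot 25 = b R^{2} + 50 = 50 + b R^{2}$)
$\frac{\left(-6 + 19\right) o{\left(1,U{\left(3,\frac{2}{4} \right)} \right)}}{4 - 37} = \frac{\left(-6 + 19\right) \left(50 + 1 \left(\frac{2}{4}\right)^{2}\right)}{4 - 37} = \frac{13 \left(50 + 1 \left(2 \cdot \frac{1}{4}\right)^{2}\right)}{-33} = 13 \left(50 + 1 \left(\frac{1}{2}\right)^{2}\right) \left(- \frac{1}{33}\right) = 13 \left(50 + 1 \cdot \frac{1}{4}\right) \left(- \frac{1}{33}\right) = 13 \left(50 + \frac{1}{4}\right) \left(- \frac{1}{33}\right) = 13 \cdot \frac{201}{4} \left(- \frac{1}{33}\right) = \frac{2613}{4} \left(- \frac{1}{33}\right) = - \frac{871}{44}$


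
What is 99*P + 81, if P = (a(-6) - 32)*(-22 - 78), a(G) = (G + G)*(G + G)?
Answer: -1108719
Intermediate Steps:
a(G) = 4*G**2 (a(G) = (2*G)*(2*G) = 4*G**2)
P = -11200 (P = (4*(-6)**2 - 32)*(-22 - 78) = (4*36 - 32)*(-100) = (144 - 32)*(-100) = 112*(-100) = -11200)
99*P + 81 = 99*(-11200) + 81 = -1108800 + 81 = -1108719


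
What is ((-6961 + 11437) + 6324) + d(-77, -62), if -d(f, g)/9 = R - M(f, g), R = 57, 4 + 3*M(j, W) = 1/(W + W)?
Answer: 1274097/124 ≈ 10275.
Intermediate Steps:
M(j, W) = -4/3 + 1/(6*W) (M(j, W) = -4/3 + 1/(3*(W + W)) = -4/3 + 1/(3*((2*W))) = -4/3 + (1/(2*W))/3 = -4/3 + 1/(6*W))
d(f, g) = -513 + 3*(1 - 8*g)/(2*g) (d(f, g) = -9*(57 - (1 - 8*g)/(6*g)) = -513 + 3*(1 - 8*g)/(2*g))
((-6961 + 11437) + 6324) + d(-77, -62) = ((-6961 + 11437) + 6324) + (-525 + (3/2)/(-62)) = (4476 + 6324) + (-525 + (3/2)*(-1/62)) = 10800 + (-525 - 3/124) = 10800 - 65103/124 = 1274097/124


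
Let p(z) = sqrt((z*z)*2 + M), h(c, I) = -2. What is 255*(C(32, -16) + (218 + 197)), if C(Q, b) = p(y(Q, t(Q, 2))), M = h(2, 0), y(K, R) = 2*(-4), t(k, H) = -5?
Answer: 105825 + 765*sqrt(14) ≈ 1.0869e+5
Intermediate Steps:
y(K, R) = -8
M = -2
p(z) = sqrt(-2 + 2*z**2) (p(z) = sqrt((z*z)*2 - 2) = sqrt(z**2*2 - 2) = sqrt(2*z**2 - 2) = sqrt(-2 + 2*z**2))
C(Q, b) = 3*sqrt(14) (C(Q, b) = sqrt(-2 + 2*(-8)**2) = sqrt(-2 + 2*64) = sqrt(-2 + 128) = sqrt(126) = 3*sqrt(14))
255*(C(32, -16) + (218 + 197)) = 255*(3*sqrt(14) + (218 + 197)) = 255*(3*sqrt(14) + 415) = 255*(415 + 3*sqrt(14)) = 105825 + 765*sqrt(14)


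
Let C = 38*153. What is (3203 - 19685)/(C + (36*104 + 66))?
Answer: -2747/1604 ≈ -1.7126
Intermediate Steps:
C = 5814
(3203 - 19685)/(C + (36*104 + 66)) = (3203 - 19685)/(5814 + (36*104 + 66)) = -16482/(5814 + (3744 + 66)) = -16482/(5814 + 3810) = -16482/9624 = -16482*1/9624 = -2747/1604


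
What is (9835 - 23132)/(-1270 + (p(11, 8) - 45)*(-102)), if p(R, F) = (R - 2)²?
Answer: 13297/4942 ≈ 2.6906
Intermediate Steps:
p(R, F) = (-2 + R)²
(9835 - 23132)/(-1270 + (p(11, 8) - 45)*(-102)) = (9835 - 23132)/(-1270 + ((-2 + 11)² - 45)*(-102)) = -13297/(-1270 + (9² - 45)*(-102)) = -13297/(-1270 + (81 - 45)*(-102)) = -13297/(-1270 + 36*(-102)) = -13297/(-1270 - 3672) = -13297/(-4942) = -13297*(-1/4942) = 13297/4942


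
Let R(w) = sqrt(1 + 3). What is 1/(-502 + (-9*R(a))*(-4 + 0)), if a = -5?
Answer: -1/430 ≈ -0.0023256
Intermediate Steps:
R(w) = 2 (R(w) = sqrt(4) = 2)
1/(-502 + (-9*R(a))*(-4 + 0)) = 1/(-502 + (-9*2)*(-4 + 0)) = 1/(-502 - 18*(-4)) = 1/(-502 + 72) = 1/(-430) = -1/430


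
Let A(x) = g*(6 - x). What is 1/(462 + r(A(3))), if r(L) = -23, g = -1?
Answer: 1/439 ≈ 0.0022779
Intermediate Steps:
A(x) = -6 + x (A(x) = -(6 - x) = -6 + x)
1/(462 + r(A(3))) = 1/(462 - 23) = 1/439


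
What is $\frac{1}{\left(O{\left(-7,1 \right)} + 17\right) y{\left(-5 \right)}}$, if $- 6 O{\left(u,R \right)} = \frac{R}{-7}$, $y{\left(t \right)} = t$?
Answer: $- \frac{42}{3575} \approx -0.011748$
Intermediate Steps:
$O{\left(u,R \right)} = \frac{R}{42}$ ($O{\left(u,R \right)} = - \frac{R \frac{1}{-7}}{6} = - \frac{R \left(- \frac{1}{7}\right)}{6} = - \frac{\left(- \frac{1}{7}\right) R}{6} = \frac{R}{42}$)
$\frac{1}{\left(O{\left(-7,1 \right)} + 17\right) y{\left(-5 \right)}} = \frac{1}{\left(\frac{1}{42} \cdot 1 + 17\right) \left(-5\right)} = \frac{1}{\left(\frac{1}{42} + 17\right) \left(-5\right)} = \frac{1}{\frac{715}{42} \left(-5\right)} = \frac{1}{- \frac{3575}{42}} = - \frac{42}{3575}$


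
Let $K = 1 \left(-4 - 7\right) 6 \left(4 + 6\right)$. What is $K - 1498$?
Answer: $-2158$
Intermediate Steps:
$K = -660$ ($K = 1 \left(-4 - 7\right) 6 \cdot 10 = 1 \left(-11\right) 60 = \left(-11\right) 60 = -660$)
$K - 1498 = -660 - 1498 = -2158$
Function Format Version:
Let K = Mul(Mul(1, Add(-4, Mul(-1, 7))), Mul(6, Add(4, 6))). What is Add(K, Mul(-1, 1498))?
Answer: -2158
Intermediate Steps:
K = -660 (K = Mul(Mul(1, Add(-4, -7)), Mul(6, 10)) = Mul(Mul(1, -11), 60) = Mul(-11, 60) = -660)
Add(K, Mul(-1, 1498)) = Add(-660, Mul(-1, 1498)) = Add(-660, -1498) = -2158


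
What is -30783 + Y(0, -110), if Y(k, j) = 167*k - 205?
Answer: -30988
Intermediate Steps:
Y(k, j) = -205 + 167*k
-30783 + Y(0, -110) = -30783 + (-205 + 167*0) = -30783 + (-205 + 0) = -30783 - 205 = -30988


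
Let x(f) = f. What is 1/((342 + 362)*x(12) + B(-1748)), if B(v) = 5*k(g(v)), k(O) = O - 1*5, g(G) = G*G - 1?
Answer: 1/15285938 ≈ 6.5420e-8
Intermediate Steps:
g(G) = -1 + G² (g(G) = G² - 1 = -1 + G²)
k(O) = -5 + O (k(O) = O - 5 = -5 + O)
B(v) = -30 + 5*v² (B(v) = 5*(-5 + (-1 + v²)) = 5*(-6 + v²) = -30 + 5*v²)
1/((342 + 362)*x(12) + B(-1748)) = 1/((342 + 362)*12 + (-30 + 5*(-1748)²)) = 1/(704*12 + (-30 + 5*3055504)) = 1/(8448 + (-30 + 15277520)) = 1/(8448 + 15277490) = 1/15285938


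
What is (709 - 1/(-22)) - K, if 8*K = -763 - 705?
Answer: 9818/11 ≈ 892.54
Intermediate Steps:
K = -367/2 (K = (-763 - 705)/8 = (⅛)*(-1468) = -367/2 ≈ -183.50)
(709 - 1/(-22)) - K = (709 - 1/(-22)) - 1*(-367/2) = (709 - 1*(-1/22)) + 367/2 = (709 + 1/22) + 367/2 = 15599/22 + 367/2 = 9818/11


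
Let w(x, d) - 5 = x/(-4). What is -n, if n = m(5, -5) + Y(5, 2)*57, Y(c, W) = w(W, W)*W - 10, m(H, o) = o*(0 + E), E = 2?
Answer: 67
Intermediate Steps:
w(x, d) = 5 - x/4 (w(x, d) = 5 + x/(-4) = 5 + x*(-¼) = 5 - x/4)
m(H, o) = 2*o (m(H, o) = o*(0 + 2) = o*2 = 2*o)
Y(c, W) = -10 + W*(5 - W/4) (Y(c, W) = (5 - W/4)*W - 10 = W*(5 - W/4) - 10 = -10 + W*(5 - W/4))
n = -67 (n = 2*(-5) + (-10 - ¼*2*(-20 + 2))*57 = -10 + (-10 - ¼*2*(-18))*57 = -10 + (-10 + 9)*57 = -10 - 1*57 = -10 - 57 = -67)
-n = -1*(-67) = 67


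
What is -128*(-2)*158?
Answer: 40448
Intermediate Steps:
-128*(-2)*158 = 256*158 = 40448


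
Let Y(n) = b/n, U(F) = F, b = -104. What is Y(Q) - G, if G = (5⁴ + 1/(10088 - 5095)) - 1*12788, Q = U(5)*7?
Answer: 2125025758/174755 ≈ 12160.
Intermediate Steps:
Q = 35 (Q = 5*7 = 35)
Y(n) = -104/n
G = -60729858/4993 (G = (625 + 1/4993) - 12788 = 3120626/4993 - 12788 = -60729858/4993 ≈ -12163.)
Y(Q) - G = -104/35 - 1*(-60729858/4993) = -104*1/35 + 60729858/4993 = -104/35 + 60729858/4993 = 2125025758/174755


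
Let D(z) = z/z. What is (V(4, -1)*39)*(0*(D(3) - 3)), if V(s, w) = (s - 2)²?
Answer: 0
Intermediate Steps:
V(s, w) = (-2 + s)²
D(z) = 1
(V(4, -1)*39)*(0*(D(3) - 3)) = ((-2 + 4)²*39)*(0*(1 - 3)) = (2²*39)*(0*(-2)) = (4*39)*0 = 156*0 = 0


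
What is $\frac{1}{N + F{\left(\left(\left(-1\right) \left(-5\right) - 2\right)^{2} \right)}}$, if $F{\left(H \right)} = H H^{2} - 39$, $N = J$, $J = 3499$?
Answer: $\frac{1}{4189} \approx 0.00023872$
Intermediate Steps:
$N = 3499$
$F{\left(H \right)} = -39 + H^{3}$ ($F{\left(H \right)} = H^{3} - 39 = -39 + H^{3}$)
$\frac{1}{N + F{\left(\left(\left(-1\right) \left(-5\right) - 2\right)^{2} \right)}} = \frac{1}{3499 - \left(39 - \left(\left(\left(-1\right) \left(-5\right) - 2\right)^{2}\right)^{3}\right)} = \frac{1}{3499 - \left(39 - \left(\left(5 - 2\right)^{2}\right)^{3}\right)} = \frac{1}{3499 - \left(39 - \left(3^{2}\right)^{3}\right)} = \frac{1}{3499 - \left(39 - 9^{3}\right)} = \frac{1}{3499 + \left(-39 + 729\right)} = \frac{1}{3499 + 690} = \frac{1}{4189}$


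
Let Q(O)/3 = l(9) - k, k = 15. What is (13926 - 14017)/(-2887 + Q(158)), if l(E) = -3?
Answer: 91/2941 ≈ 0.030942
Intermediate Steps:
Q(O) = -54 (Q(O) = 3*(-3 - 1*15) = 3*(-3 - 15) = 3*(-18) = -54)
(13926 - 14017)/(-2887 + Q(158)) = (13926 - 14017)/(-2887 - 54) = -91/(-2941) = -91*(-1/2941) = 91/2941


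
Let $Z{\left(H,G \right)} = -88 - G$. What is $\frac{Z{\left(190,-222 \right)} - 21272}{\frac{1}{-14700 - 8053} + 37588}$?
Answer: $- \frac{160317638}{285079921} \approx -0.56236$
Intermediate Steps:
$\frac{Z{\left(190,-222 \right)} - 21272}{\frac{1}{-14700 - 8053} + 37588} = \frac{\left(-88 - -222\right) - 21272}{\frac{1}{-14700 - 8053} + 37588} = \frac{\left(-88 + 222\right) - 21272}{\frac{1}{-22753} + 37588} = \frac{134 - 21272}{- \frac{1}{22753} + 37588} = - \frac{21138}{\frac{855239763}{22753}} = \left(-21138\right) \frac{22753}{855239763} = - \frac{160317638}{285079921}$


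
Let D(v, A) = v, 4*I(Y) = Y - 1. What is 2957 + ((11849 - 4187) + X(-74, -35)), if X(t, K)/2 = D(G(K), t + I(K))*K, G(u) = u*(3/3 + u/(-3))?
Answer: 124957/3 ≈ 41652.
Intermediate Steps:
I(Y) = -¼ + Y/4 (I(Y) = (Y - 1)/4 = (-1 + Y)/4 = -¼ + Y/4)
G(u) = u*(1 - u/3) (G(u) = u*(3*(⅓) + u*(-⅓)) = u*(1 - u/3))
X(t, K) = 2*K²*(3 - K)/3 (X(t, K) = 2*((K*(3 - K)/3)*K) = 2*(K²*(3 - K)/3) = 2*K²*(3 - K)/3)
2957 + ((11849 - 4187) + X(-74, -35)) = 2957 + ((11849 - 4187) + (⅔)*(-35)²*(3 - 1*(-35))) = 2957 + (7662 + (⅔)*1225*(3 + 35)) = 2957 + (7662 + (⅔)*1225*38) = 2957 + (7662 + 93100/3) = 2957 + 116086/3 = 124957/3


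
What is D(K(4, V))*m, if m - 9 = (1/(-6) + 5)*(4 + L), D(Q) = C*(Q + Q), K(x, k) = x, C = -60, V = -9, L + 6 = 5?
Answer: -11280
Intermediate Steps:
L = -1 (L = -6 + 5 = -1)
D(Q) = -120*Q (D(Q) = -60*(Q + Q) = -120*Q)
m = 47/2 (m = 9 + (1/(-6) + 5)*(4 - 1) = 9 + (-⅙ + 5)*3 = 9 + (29/6)*3 = 9 + 29/2 = 47/2 ≈ 23.500)
D(K(4, V))*m = -120*4*(47/2) = -480*47/2 = -11280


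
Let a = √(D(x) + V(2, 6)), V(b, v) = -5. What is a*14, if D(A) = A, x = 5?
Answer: 0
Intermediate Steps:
a = 0 (a = √(5 - 5) = √0 = 0)
a*14 = 0*14 = 0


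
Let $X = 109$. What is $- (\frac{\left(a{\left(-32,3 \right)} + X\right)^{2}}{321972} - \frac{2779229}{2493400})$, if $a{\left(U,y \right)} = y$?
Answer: $\frac{30841311071}{28671606600} \approx 1.0757$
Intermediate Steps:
$- (\frac{\left(a{\left(-32,3 \right)} + X\right)^{2}}{321972} - \frac{2779229}{2493400}) = - (\frac{\left(3 + 109\right)^{2}}{321972} - \frac{2779229}{2493400}) = - (112^{2} \cdot \frac{1}{321972} - \frac{2779229}{2493400}) = - (12544 \cdot \frac{1}{321972} - \frac{2779229}{2493400}) = - (\frac{448}{11499} - \frac{2779229}{2493400}) = \left(-1\right) \left(- \frac{30841311071}{28671606600}\right) = \frac{30841311071}{28671606600}$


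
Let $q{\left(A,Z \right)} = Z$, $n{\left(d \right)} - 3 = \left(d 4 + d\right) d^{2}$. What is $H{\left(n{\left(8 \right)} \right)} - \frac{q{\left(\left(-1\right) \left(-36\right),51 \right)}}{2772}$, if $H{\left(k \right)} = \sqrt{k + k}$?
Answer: $- \frac{17}{924} + \sqrt{5126} \approx 71.578$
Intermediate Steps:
$n{\left(d \right)} = 3 + 5 d^{3}$ ($n{\left(d \right)} = 3 + \left(d 4 + d\right) d^{2} = 3 + \left(4 d + d\right) d^{2} = 3 + 5 d d^{2} = 3 + 5 d^{3}$)
$H{\left(k \right)} = \sqrt{2} \sqrt{k}$ ($H{\left(k \right)} = \sqrt{2 k} = \sqrt{2} \sqrt{k}$)
$H{\left(n{\left(8 \right)} \right)} - \frac{q{\left(\left(-1\right) \left(-36\right),51 \right)}}{2772} = \sqrt{2} \sqrt{3 + 5 \cdot 8^{3}} - \frac{51}{2772} = \sqrt{2} \sqrt{3 + 5 \cdot 512} - 51 \cdot \frac{1}{2772} = \sqrt{2} \sqrt{3 + 2560} - \frac{17}{924} = \sqrt{2} \sqrt{2563} - \frac{17}{924} = \sqrt{5126} - \frac{17}{924} = - \frac{17}{924} + \sqrt{5126}$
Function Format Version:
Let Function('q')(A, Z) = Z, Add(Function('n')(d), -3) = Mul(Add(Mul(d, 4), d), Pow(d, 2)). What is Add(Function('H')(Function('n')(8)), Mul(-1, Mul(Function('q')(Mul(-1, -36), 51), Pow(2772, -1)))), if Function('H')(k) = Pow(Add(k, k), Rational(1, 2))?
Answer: Add(Rational(-17, 924), Pow(5126, Rational(1, 2))) ≈ 71.578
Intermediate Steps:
Function('n')(d) = Add(3, Mul(5, Pow(d, 3))) (Function('n')(d) = Add(3, Mul(Add(Mul(d, 4), d), Pow(d, 2))) = Add(3, Mul(Add(Mul(4, d), d), Pow(d, 2))) = Add(3, Mul(Mul(5, d), Pow(d, 2))) = Add(3, Mul(5, Pow(d, 3))))
Function('H')(k) = Mul(Pow(2, Rational(1, 2)), Pow(k, Rational(1, 2))) (Function('H')(k) = Pow(Mul(2, k), Rational(1, 2)) = Mul(Pow(2, Rational(1, 2)), Pow(k, Rational(1, 2))))
Add(Function('H')(Function('n')(8)), Mul(-1, Mul(Function('q')(Mul(-1, -36), 51), Pow(2772, -1)))) = Add(Mul(Pow(2, Rational(1, 2)), Pow(Add(3, Mul(5, Pow(8, 3))), Rational(1, 2))), Mul(-1, Mul(51, Pow(2772, -1)))) = Add(Mul(Pow(2, Rational(1, 2)), Pow(Add(3, Mul(5, 512)), Rational(1, 2))), Mul(-1, Mul(51, Rational(1, 2772)))) = Add(Mul(Pow(2, Rational(1, 2)), Pow(Add(3, 2560), Rational(1, 2))), Mul(-1, Rational(17, 924))) = Add(Mul(Pow(2, Rational(1, 2)), Pow(2563, Rational(1, 2))), Rational(-17, 924)) = Add(Pow(5126, Rational(1, 2)), Rational(-17, 924)) = Add(Rational(-17, 924), Pow(5126, Rational(1, 2)))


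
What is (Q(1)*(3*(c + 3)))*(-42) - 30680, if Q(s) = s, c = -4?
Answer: -30554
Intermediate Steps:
(Q(1)*(3*(c + 3)))*(-42) - 30680 = (1*(3*(-4 + 3)))*(-42) - 30680 = (1*(3*(-1)))*(-42) - 30680 = (1*(-3))*(-42) - 30680 = -3*(-42) - 30680 = 126 - 30680 = -30554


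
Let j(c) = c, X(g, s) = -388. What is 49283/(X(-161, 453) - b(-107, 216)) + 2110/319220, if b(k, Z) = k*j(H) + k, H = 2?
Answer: -1573197789/2138774 ≈ -735.56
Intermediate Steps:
b(k, Z) = 3*k (b(k, Z) = k*2 + k = 2*k + k = 3*k)
49283/(X(-161, 453) - b(-107, 216)) + 2110/319220 = 49283/(-388 - 3*(-107)) + 2110/319220 = 49283/(-388 - 1*(-321)) + 2110*(1/319220) = 49283/(-388 + 321) + 211/31922 = 49283/(-67) + 211/31922 = 49283*(-1/67) + 211/31922 = -49283/67 + 211/31922 = -1573197789/2138774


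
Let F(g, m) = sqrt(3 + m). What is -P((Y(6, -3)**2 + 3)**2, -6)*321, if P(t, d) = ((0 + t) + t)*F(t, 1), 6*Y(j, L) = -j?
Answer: -20544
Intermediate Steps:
Y(j, L) = -j/6 (Y(j, L) = (-j)/6 = -j/6)
P(t, d) = 4*t (P(t, d) = ((0 + t) + t)*sqrt(3 + 1) = (t + t)*sqrt(4) = (2*t)*2 = 4*t)
-P((Y(6, -3)**2 + 3)**2, -6)*321 = -4*((-1/6*6)**2 + 3)**2*321 = -4*((-1)**2 + 3)**2*321 = -4*(1 + 3)**2*321 = -4*4**2*321 = -4*16*321 = -1*64*321 = -64*321 = -20544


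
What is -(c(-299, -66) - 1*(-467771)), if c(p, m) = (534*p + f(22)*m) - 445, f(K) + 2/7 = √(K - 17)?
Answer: -2153752/7 + 66*√5 ≈ -3.0753e+5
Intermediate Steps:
f(K) = -2/7 + √(-17 + K) (f(K) = -2/7 + √(K - 17) = -2/7 + √(-17 + K))
c(p, m) = -445 + 534*p + m*(-2/7 + √5) (c(p, m) = (534*p + (-2/7 + √(-17 + 22))*m) - 445 = (534*p + (-2/7 + √5)*m) - 445 = (534*p + m*(-2/7 + √5)) - 445 = -445 + 534*p + m*(-2/7 + √5))
-(c(-299, -66) - 1*(-467771)) = -((-445 + 534*(-299) - ⅐*(-66)*(2 - 7*√5)) - 1*(-467771)) = -((-445 - 159666 + (132/7 - 66*√5)) + 467771) = -((-1120645/7 - 66*√5) + 467771) = -(2153752/7 - 66*√5) = -2153752/7 + 66*√5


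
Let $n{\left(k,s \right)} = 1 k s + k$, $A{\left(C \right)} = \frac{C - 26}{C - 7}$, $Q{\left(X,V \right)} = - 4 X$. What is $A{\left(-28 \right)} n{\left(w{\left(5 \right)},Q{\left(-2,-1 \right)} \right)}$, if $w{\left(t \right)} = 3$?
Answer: $\frac{1458}{35} \approx 41.657$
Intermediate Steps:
$A{\left(C \right)} = \frac{-26 + C}{-7 + C}$
$n{\left(k,s \right)} = k + k s$ ($n{\left(k,s \right)} = k s + k = k + k s$)
$A{\left(-28 \right)} n{\left(w{\left(5 \right)},Q{\left(-2,-1 \right)} \right)} = \frac{-26 - 28}{-7 - 28} \cdot 3 \left(1 - -8\right) = \frac{1}{-35} \left(-54\right) 3 \left(1 + 8\right) = \left(- \frac{1}{35}\right) \left(-54\right) 3 \cdot 9 = \frac{54}{35} \cdot 27 = \frac{1458}{35}$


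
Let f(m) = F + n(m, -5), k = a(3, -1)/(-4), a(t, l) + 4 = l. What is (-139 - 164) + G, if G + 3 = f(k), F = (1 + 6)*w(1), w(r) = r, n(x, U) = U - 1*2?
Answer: -306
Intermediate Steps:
n(x, U) = -2 + U (n(x, U) = U - 2 = -2 + U)
a(t, l) = -4 + l
F = 7 (F = (1 + 6)*1 = 7*1 = 7)
k = 5/4 (k = (-4 - 1)/(-4) = -5*(-¼) = 5/4 ≈ 1.2500)
f(m) = 0 (f(m) = 7 + (-2 - 5) = 7 - 7 = 0)
G = -3 (G = -3 + 0 = -3)
(-139 - 164) + G = (-139 - 164) - 3 = -303 - 3 = -306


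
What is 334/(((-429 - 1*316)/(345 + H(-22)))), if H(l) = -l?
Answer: -122578/745 ≈ -164.53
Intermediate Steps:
334/(((-429 - 1*316)/(345 + H(-22)))) = 334/(((-429 - 1*316)/(345 - 1*(-22)))) = 334/(((-429 - 316)/(345 + 22))) = 334/((-745/367)) = 334/((-745*1/367)) = 334/(-745/367) = 334*(-367/745) = -122578/745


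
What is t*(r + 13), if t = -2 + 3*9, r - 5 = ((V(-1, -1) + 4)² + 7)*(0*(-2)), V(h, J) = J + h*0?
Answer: 450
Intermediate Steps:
V(h, J) = J (V(h, J) = J + 0 = J)
r = 5 (r = 5 + ((-1 + 4)² + 7)*(0*(-2)) = 5 + (3² + 7)*0 = 5 + (9 + 7)*0 = 5 + 16*0 = 5 + 0 = 5)
t = 25 (t = -2 + 27 = 25)
t*(r + 13) = 25*(5 + 13) = 25*18 = 450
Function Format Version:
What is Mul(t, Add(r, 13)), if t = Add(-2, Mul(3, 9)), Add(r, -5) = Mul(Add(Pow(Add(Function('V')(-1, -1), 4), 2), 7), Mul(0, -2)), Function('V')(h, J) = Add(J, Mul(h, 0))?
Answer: 450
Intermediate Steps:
Function('V')(h, J) = J (Function('V')(h, J) = Add(J, 0) = J)
r = 5 (r = Add(5, Mul(Add(Pow(Add(-1, 4), 2), 7), Mul(0, -2))) = Add(5, Mul(Add(Pow(3, 2), 7), 0)) = Add(5, Mul(Add(9, 7), 0)) = Add(5, Mul(16, 0)) = Add(5, 0) = 5)
t = 25 (t = Add(-2, 27) = 25)
Mul(t, Add(r, 13)) = Mul(25, Add(5, 13)) = Mul(25, 18) = 450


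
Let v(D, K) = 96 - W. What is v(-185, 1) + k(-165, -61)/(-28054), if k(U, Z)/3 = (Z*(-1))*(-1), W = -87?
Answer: 5134065/28054 ≈ 183.01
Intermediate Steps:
v(D, K) = 183 (v(D, K) = 96 - 1*(-87) = 96 + 87 = 183)
k(U, Z) = 3*Z (k(U, Z) = 3*((Z*(-1))*(-1)) = 3*(-Z*(-1)) = 3*Z)
v(-185, 1) + k(-165, -61)/(-28054) = 183 + (3*(-61))/(-28054) = 183 - 183*(-1/28054) = 183 + 183/28054 = 5134065/28054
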